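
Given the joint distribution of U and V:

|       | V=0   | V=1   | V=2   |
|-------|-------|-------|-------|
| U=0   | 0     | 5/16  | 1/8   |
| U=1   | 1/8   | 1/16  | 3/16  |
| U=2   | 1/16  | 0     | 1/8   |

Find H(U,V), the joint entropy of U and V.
H(U,V) = -Σ P(U,V) log₂ P(U,V), summed over the non-zero cells:
H(U,V) = -[(5/16)·log₂(5/16) + (1/8)·log₂(1/8) + (1/8)·log₂(1/8) + (1/16)·log₂(1/16) + (3/16)·log₂(3/16) + (1/16)·log₂(1/16) + (1/8)·log₂(1/8)]
  = 0.5244 + 0.3750 + 0.3750 + 0.2500 + 0.4528 + 0.2500 + 0.3750
  = 2.6022 bits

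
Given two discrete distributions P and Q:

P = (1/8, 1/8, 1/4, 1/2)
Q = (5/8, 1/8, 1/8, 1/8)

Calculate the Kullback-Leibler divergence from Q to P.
D(P||Q) = Σ P(i) log₂(P(i)/Q(i))
  i=0: (1/8) × log₂((1/8)/(5/8)) = (1/8) × log₂(1/5) = -0.2902
  i=1: (1/8) × log₂((1/8)/(1/8)) = (1/8) × log₂(1) = 0.0000
  i=2: (1/4) × log₂((1/4)/(1/8)) = (1/4) × log₂(2) = 0.2500
  i=3: (1/2) × log₂((1/2)/(1/8)) = (1/2) × log₂(4) = 1.0000
D(P||Q) = -0.2902 + 0.0000 + 0.2500 + 1.0000
  = 0.9598 bits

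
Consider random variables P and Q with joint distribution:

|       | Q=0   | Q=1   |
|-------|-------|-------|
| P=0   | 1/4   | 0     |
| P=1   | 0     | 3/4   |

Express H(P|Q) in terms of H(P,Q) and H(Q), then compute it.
H(P|Q) = H(P,Q) - H(Q)

Marginal P(Q) (column sums):
  P(Q=0) = 1/4 + 0 = 1/4
  P(Q=1) = 0 + 3/4 = 3/4

H(P,Q) = -[(1/4)·log₂(1/4) + (3/4)·log₂(3/4)]
  = 0.5000 + 0.3113
  = 0.8113 bits
H(Q) = -[(1/4)·log₂(1/4) + (3/4)·log₂(3/4)]
  = 0.5000 + 0.3113
  = 0.8113 bits

H(P|Q) = 0.8113 - 0.8113 = 0.0000 bits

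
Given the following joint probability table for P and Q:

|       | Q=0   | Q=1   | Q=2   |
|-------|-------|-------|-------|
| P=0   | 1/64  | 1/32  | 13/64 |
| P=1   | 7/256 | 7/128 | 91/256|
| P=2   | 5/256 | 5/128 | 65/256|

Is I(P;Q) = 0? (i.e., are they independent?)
Marginal P(P) (row sums):
  P(P=0) = 1/64 + 1/32 + 13/64 = 1/4
  P(P=1) = 7/256 + 7/128 + 91/256 = 7/16
  P(P=2) = 5/256 + 5/128 + 65/256 = 5/16
Marginal P(Q) (column sums):
  P(Q=0) = 1/64 + 7/256 + 5/256 = 1/16
  P(Q=1) = 1/32 + 7/128 + 5/128 = 1/8
  P(Q=2) = 13/64 + 91/256 + 65/256 = 13/16

P and Q are independent iff P(P=i,Q=j) = P(P=i)·P(Q=j) for every cell.
  P(P=0)·P(Q=0) = 1/4 × 1/16 = 1/64 = P(P=0,Q=0) ✓
  P(P=0)·P(Q=1) = 1/4 × 1/8 = 1/32 = P(P=0,Q=1) ✓
  P(P=0)·P(Q=2) = 1/4 × 13/16 = 13/64 = P(P=0,Q=2) ✓
  P(P=1)·P(Q=0) = 7/16 × 1/16 = 7/256 = P(P=1,Q=0) ✓
  P(P=1)·P(Q=1) = 7/16 × 1/8 = 7/128 = P(P=1,Q=1) ✓
  P(P=1)·P(Q=2) = 7/16 × 13/16 = 91/256 = P(P=1,Q=2) ✓
  P(P=2)·P(Q=0) = 5/16 × 1/16 = 5/256 = P(P=2,Q=0) ✓
  P(P=2)·P(Q=1) = 5/16 × 1/8 = 5/128 = P(P=2,Q=1) ✓
  P(P=2)·P(Q=2) = 5/16 × 13/16 = 65/256 = P(P=2,Q=2) ✓

Yes, P and Q are independent: every cell factors, so I(P;Q) = 0 bits.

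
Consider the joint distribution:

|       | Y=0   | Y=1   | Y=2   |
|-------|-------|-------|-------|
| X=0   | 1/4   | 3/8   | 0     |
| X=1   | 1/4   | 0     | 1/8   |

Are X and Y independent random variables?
Marginal P(X) (row sums):
  P(X=0) = 1/4 + 3/8 + 0 = 5/8
  P(X=1) = 1/4 + 0 + 1/8 = 3/8
Marginal P(Y) (column sums):
  P(Y=0) = 1/4 + 1/4 = 1/2
  P(Y=1) = 3/8 + 0 = 3/8
  P(Y=2) = 0 + 1/8 = 1/8

X and Y are independent iff P(X=i,Y=j) = P(X=i)·P(Y=j) for every cell.
  P(X=0)·P(Y=0) = 5/8 × 1/2 = 5/16, but P(X=0,Y=0) = 1/4 ✗

No, X and Y are not independent. Quantitatively, I(X;Y) > 0:

H(X) = -[(5/8)·log₂(5/8) + (3/8)·log₂(3/8)]
  = 0.4238 + 0.5306
  = 0.9544 bits
H(Y) = -[(1/2)·log₂(1/2) + (3/8)·log₂(3/8) + (1/8)·log₂(1/8)]
  = 0.5000 + 0.5306 + 0.3750
  = 1.4056 bits
H(X,Y) = -[(1/4)·log₂(1/4) + (3/8)·log₂(3/8) + (1/4)·log₂(1/4) + (1/8)·log₂(1/8)]
  = 0.5000 + 0.5306 + 0.5000 + 0.3750
  = 1.9056 bits
I(X;Y) = H(X) + H(Y) - H(X,Y) = 0.9544 + 1.4056 - 1.9056 = 0.4544 bits > 0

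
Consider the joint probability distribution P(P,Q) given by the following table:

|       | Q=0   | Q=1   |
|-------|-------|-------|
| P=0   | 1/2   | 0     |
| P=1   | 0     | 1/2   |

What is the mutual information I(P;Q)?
Marginal P(P) (row sums):
  P(P=0) = 1/2 + 0 = 1/2
  P(P=1) = 0 + 1/2 = 1/2
Marginal P(Q) (column sums):
  P(Q=0) = 1/2 + 0 = 1/2
  P(Q=1) = 0 + 1/2 = 1/2

H(P) = -[(1/2)·log₂(1/2) + (1/2)·log₂(1/2)]
  = 0.5000 + 0.5000
  = 1.0000 bits
H(Q) = -[(1/2)·log₂(1/2) + (1/2)·log₂(1/2)]
  = 0.5000 + 0.5000
  = 1.0000 bits
H(P,Q) = -[(1/2)·log₂(1/2) + (1/2)·log₂(1/2)]
  = 0.5000 + 0.5000
  = 1.0000 bits

I(P;Q) = H(P) + H(Q) - H(P,Q)
  = 1.0000 + 1.0000 - 1.0000
  = 1.0000 bits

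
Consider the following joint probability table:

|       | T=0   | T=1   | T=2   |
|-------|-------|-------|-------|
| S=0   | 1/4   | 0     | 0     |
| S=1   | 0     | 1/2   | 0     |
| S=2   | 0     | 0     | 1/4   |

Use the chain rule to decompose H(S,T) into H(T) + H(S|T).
By the chain rule: H(S,T) = H(T) + H(S|T)

Marginal P(T) (column sums):
  P(T=0) = 1/4 + 0 + 0 = 1/4
  P(T=1) = 0 + 1/2 + 0 = 1/2
  P(T=2) = 0 + 0 + 1/4 = 1/4
H(T) = -[(1/4)·log₂(1/4) + (1/2)·log₂(1/2) + (1/4)·log₂(1/4)]
  = 0.5000 + 0.5000 + 0.5000
  = 1.5000 bits
H(S|T) = -Σ P(S,T)·log₂ P(S|T), where P(S|T) = P(S,T) / P(T)
  (cells with P(S,T) = 0 contribute 0)
  (S=0,T=0): P(S|T) = (1/4)/(1/4) = 1;  -(1/4)·log₂(1) = 0.0000
  (S=1,T=1): P(S|T) = (1/2)/(1/2) = 1;  -(1/2)·log₂(1) = 0.0000
  (S=2,T=2): P(S|T) = (1/4)/(1/4) = 1;  -(1/4)·log₂(1) = 0.0000
H(S|T) = 0.0000 + 0.0000 + 0.0000
  = 0.0000 bits

H(S,T) = H(T) + H(S|T) = 1.5000 + 0.0000 = 1.5000 bits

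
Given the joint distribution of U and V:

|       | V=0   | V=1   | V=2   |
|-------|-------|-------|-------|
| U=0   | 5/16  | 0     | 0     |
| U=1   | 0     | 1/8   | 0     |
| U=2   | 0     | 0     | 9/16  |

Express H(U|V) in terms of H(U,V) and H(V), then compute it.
H(U|V) = H(U,V) - H(V)

Marginal P(V) (column sums):
  P(V=0) = 5/16 + 0 + 0 = 5/16
  P(V=1) = 0 + 1/8 + 0 = 1/8
  P(V=2) = 0 + 0 + 9/16 = 9/16

H(U,V) = -[(5/16)·log₂(5/16) + (1/8)·log₂(1/8) + (9/16)·log₂(9/16)]
  = 0.5244 + 0.3750 + 0.4669
  = 1.3663 bits
H(V) = -[(5/16)·log₂(5/16) + (1/8)·log₂(1/8) + (9/16)·log₂(9/16)]
  = 0.5244 + 0.3750 + 0.4669
  = 1.3663 bits

H(U|V) = 1.3663 - 1.3663 = 0.0000 bits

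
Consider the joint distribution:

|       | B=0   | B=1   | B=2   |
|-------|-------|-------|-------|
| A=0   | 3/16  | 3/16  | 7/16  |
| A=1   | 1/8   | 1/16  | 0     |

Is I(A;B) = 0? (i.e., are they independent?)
Marginal P(A) (row sums):
  P(A=0) = 3/16 + 3/16 + 7/16 = 13/16
  P(A=1) = 1/8 + 1/16 + 0 = 3/16
Marginal P(B) (column sums):
  P(B=0) = 3/16 + 1/8 = 5/16
  P(B=1) = 3/16 + 1/16 = 1/4
  P(B=2) = 7/16 + 0 = 7/16

A and B are independent iff P(A=i,B=j) = P(A=i)·P(B=j) for every cell.
  P(A=0)·P(B=0) = 13/16 × 5/16 = 65/256, but P(A=0,B=0) = 3/16 ✗

No, A and B are not independent. Quantitatively, I(A;B) > 0:

H(A) = -[(13/16)·log₂(13/16) + (3/16)·log₂(3/16)]
  = 0.2434 + 0.4528
  = 0.6962 bits
H(B) = -[(5/16)·log₂(5/16) + (1/4)·log₂(1/4) + (7/16)·log₂(7/16)]
  = 0.5244 + 0.5000 + 0.5218
  = 1.5462 bits
H(A,B) = -[(3/16)·log₂(3/16) + (3/16)·log₂(3/16) + (7/16)·log₂(7/16) + (1/8)·log₂(1/8) + (1/16)·log₂(1/16)]
  = 0.4528 + 0.4528 + 0.5218 + 0.3750 + 0.2500
  = 2.0524 bits
I(A;B) = H(A) + H(B) - H(A,B) = 0.6962 + 1.5462 - 2.0524 = 0.1900 bits > 0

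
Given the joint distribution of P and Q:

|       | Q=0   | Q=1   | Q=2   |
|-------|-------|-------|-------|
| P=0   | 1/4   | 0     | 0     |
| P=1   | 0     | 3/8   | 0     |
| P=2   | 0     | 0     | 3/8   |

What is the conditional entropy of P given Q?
Marginal P(Q) (column sums):
  P(Q=0) = 1/4 + 0 + 0 = 1/4
  P(Q=1) = 0 + 3/8 + 0 = 3/8
  P(Q=2) = 0 + 0 + 3/8 = 3/8

H(P|Q) = -Σ P(P,Q)·log₂ P(P|Q), where P(P|Q) = P(P,Q) / P(Q)
  (cells with P(P,Q) = 0 contribute 0)
  (P=0,Q=0): P(P|Q) = (1/4)/(1/4) = 1;  -(1/4)·log₂(1) = 0.0000
  (P=1,Q=1): P(P|Q) = (3/8)/(3/8) = 1;  -(3/8)·log₂(1) = 0.0000
  (P=2,Q=2): P(P|Q) = (3/8)/(3/8) = 1;  -(3/8)·log₂(1) = 0.0000
H(P|Q) = 0.0000 + 0.0000 + 0.0000
  = 0.0000 bits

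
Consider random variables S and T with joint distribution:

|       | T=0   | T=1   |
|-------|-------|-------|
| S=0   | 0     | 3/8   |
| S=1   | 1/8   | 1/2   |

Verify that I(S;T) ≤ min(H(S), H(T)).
Marginal P(S) (row sums):
  P(S=0) = 0 + 3/8 = 3/8
  P(S=1) = 1/8 + 1/2 = 5/8
Marginal P(T) (column sums):
  P(T=0) = 0 + 1/8 = 1/8
  P(T=1) = 3/8 + 1/2 = 7/8

H(S) = -[(3/8)·log₂(3/8) + (5/8)·log₂(5/8)]
  = 0.5306 + 0.4238
  = 0.9544 bits
H(T) = -[(1/8)·log₂(1/8) + (7/8)·log₂(7/8)]
  = 0.3750 + 0.1686
  = 0.5436 bits
H(S,T) = -[(3/8)·log₂(3/8) + (1/8)·log₂(1/8) + (1/2)·log₂(1/2)]
  = 0.5306 + 0.3750 + 0.5000
  = 1.4056 bits

I(S;T) = H(S) + H(T) - H(S,T)
  = 0.9544 + 0.5436 - 1.4056
  = 0.0924 bits

min(H(S), H(T)) = min(0.9544, 0.5436) = 0.5436 bits
Since 0.0924 ≤ 0.5436, the bound is satisfied ✓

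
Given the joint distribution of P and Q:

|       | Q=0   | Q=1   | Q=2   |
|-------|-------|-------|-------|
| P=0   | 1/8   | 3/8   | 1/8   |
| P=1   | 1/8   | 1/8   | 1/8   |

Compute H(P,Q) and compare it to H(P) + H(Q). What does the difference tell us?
Marginal P(P) (row sums):
  P(P=0) = 1/8 + 3/8 + 1/8 = 5/8
  P(P=1) = 1/8 + 1/8 + 1/8 = 3/8
Marginal P(Q) (column sums):
  P(Q=0) = 1/8 + 1/8 = 1/4
  P(Q=1) = 3/8 + 1/8 = 1/2
  P(Q=2) = 1/8 + 1/8 = 1/4

H(P,Q) = -[(1/8)·log₂(1/8) + (3/8)·log₂(3/8) + (1/8)·log₂(1/8) + (1/8)·log₂(1/8) + (1/8)·log₂(1/8) + (1/8)·log₂(1/8)]
  = 0.3750 + 0.5306 + 0.3750 + 0.3750 + 0.3750 + 0.3750
  = 2.4056 bits
H(P) = -[(5/8)·log₂(5/8) + (3/8)·log₂(3/8)]
  = 0.4238 + 0.5306
  = 0.9544 bits
H(Q) = -[(1/4)·log₂(1/4) + (1/2)·log₂(1/2) + (1/4)·log₂(1/4)]
  = 0.5000 + 0.5000 + 0.5000
  = 1.5000 bits

H(P) + H(Q) = 0.9544 + 1.5000 = 2.4544 bits
Difference: H(P) + H(Q) - H(P,Q) = 2.4544 - 2.4056 = 0.0488 bits = I(P;Q)

The difference is the mutual information; it is positive here, so P and Q are dependent (knowing one reduces uncertainty about the other by 0.0488 bits).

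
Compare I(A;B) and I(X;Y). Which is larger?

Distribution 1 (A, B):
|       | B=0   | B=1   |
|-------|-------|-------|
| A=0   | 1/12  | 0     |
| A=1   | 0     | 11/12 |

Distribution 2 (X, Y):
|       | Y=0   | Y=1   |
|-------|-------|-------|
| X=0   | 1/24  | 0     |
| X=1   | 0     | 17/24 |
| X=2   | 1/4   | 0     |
Distribution 1 (A, B):
Marginal P(A) (row sums):
  P(A=0) = 1/12 + 0 = 1/12
  P(A=1) = 0 + 11/12 = 11/12
Marginal P(B) (column sums):
  P(B=0) = 1/12 + 0 = 1/12
  P(B=1) = 0 + 11/12 = 11/12

H(A) = -[(1/12)·log₂(1/12) + (11/12)·log₂(11/12)]
  = 0.2987 + 0.1151
  = 0.4138 bits
H(B) = -[(1/12)·log₂(1/12) + (11/12)·log₂(11/12)]
  = 0.2987 + 0.1151
  = 0.4138 bits
H(A,B) = -[(1/12)·log₂(1/12) + (11/12)·log₂(11/12)]
  = 0.2987 + 0.1151
  = 0.4138 bits

I(A;B) = H(A) + H(B) - H(A,B)
  = 0.4138 + 0.4138 - 0.4138
  = 0.4138 bits

Distribution 2 (X, Y):
Marginal P(X) (row sums):
  P(X=0) = 1/24 + 0 = 1/24
  P(X=1) = 0 + 17/24 = 17/24
  P(X=2) = 1/4 + 0 = 1/4
Marginal P(Y) (column sums):
  P(Y=0) = 1/24 + 0 + 1/4 = 7/24
  P(Y=1) = 0 + 17/24 + 0 = 17/24

H(X) = -[(1/24)·log₂(1/24) + (17/24)·log₂(17/24) + (1/4)·log₂(1/4)]
  = 0.1910 + 0.3524 + 0.5000
  = 1.0434 bits
H(Y) = -[(7/24)·log₂(7/24) + (17/24)·log₂(17/24)]
  = 0.5185 + 0.3524
  = 0.8709 bits
H(X,Y) = -[(1/24)·log₂(1/24) + (17/24)·log₂(17/24) + (1/4)·log₂(1/4)]
  = 0.1910 + 0.3524 + 0.5000
  = 1.0434 bits

I(X;Y) = H(X) + H(Y) - H(X,Y)
  = 1.0434 + 0.8709 - 1.0434
  = 0.8709 bits

I(X;Y) = 0.8709 bits > I(A;B) = 0.4138 bits, so (X, Y) has the higher mutual information (stronger dependence).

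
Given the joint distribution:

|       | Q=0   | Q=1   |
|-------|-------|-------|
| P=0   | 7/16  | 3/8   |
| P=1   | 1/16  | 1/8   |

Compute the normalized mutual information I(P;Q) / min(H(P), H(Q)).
Marginal P(P) (row sums):
  P(P=0) = 7/16 + 3/8 = 13/16
  P(P=1) = 1/16 + 1/8 = 3/16
Marginal P(Q) (column sums):
  P(Q=0) = 7/16 + 1/16 = 1/2
  P(Q=1) = 3/8 + 1/8 = 1/2

H(P) = -[(13/16)·log₂(13/16) + (3/16)·log₂(3/16)]
  = 0.2434 + 0.4528
  = 0.6962 bits
H(Q) = -[(1/2)·log₂(1/2) + (1/2)·log₂(1/2)]
  = 0.5000 + 0.5000
  = 1.0000 bits
H(P,Q) = -[(7/16)·log₂(7/16) + (3/8)·log₂(3/8) + (1/16)·log₂(1/16) + (1/8)·log₂(1/8)]
  = 0.5218 + 0.5306 + 0.2500 + 0.3750
  = 1.6774 bits

I(P;Q) = H(P) + H(Q) - H(P,Q)
  = 0.6962 + 1.0000 - 1.6774
  = 0.0188 bits

min(H(P), H(Q)) = min(0.6962, 1.0000) = 0.6962 bits
Normalized MI = 0.0188 / 0.6962 = 0.0270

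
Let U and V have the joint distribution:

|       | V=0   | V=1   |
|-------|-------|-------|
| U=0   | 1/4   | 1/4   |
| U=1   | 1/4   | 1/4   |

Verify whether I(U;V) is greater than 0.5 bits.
Marginal P(U) (row sums):
  P(U=0) = 1/4 + 1/4 = 1/2
  P(U=1) = 1/4 + 1/4 = 1/2
Marginal P(V) (column sums):
  P(V=0) = 1/4 + 1/4 = 1/2
  P(V=1) = 1/4 + 1/4 = 1/2

H(U) = -[(1/2)·log₂(1/2) + (1/2)·log₂(1/2)]
  = 0.5000 + 0.5000
  = 1.0000 bits
H(V) = -[(1/2)·log₂(1/2) + (1/2)·log₂(1/2)]
  = 0.5000 + 0.5000
  = 1.0000 bits
H(U,V) = -[(1/4)·log₂(1/4) + (1/4)·log₂(1/4) + (1/4)·log₂(1/4) + (1/4)·log₂(1/4)]
  = 0.5000 + 0.5000 + 0.5000 + 0.5000
  = 2.0000 bits

I(U;V) = H(U) + H(V) - H(U,V)
  = 1.0000 + 1.0000 - 2.0000
  = 0.0000 bits

No. I(U;V) = 0.0000 bits, which is ≤ 0.5 bits.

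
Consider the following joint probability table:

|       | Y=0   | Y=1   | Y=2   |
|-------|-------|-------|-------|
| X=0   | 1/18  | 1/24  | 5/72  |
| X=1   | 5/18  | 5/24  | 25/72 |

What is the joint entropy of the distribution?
H(X,Y) = -Σ P(X,Y) log₂ P(X,Y), summed over the non-zero cells:
H(X,Y) = -[(1/18)·log₂(1/18) + (1/24)·log₂(1/24) + (5/72)·log₂(5/72) + (5/18)·log₂(5/18) + (5/24)·log₂(5/24) + (25/72)·log₂(25/72)]
  = 0.2317 + 0.1910 + 0.2672 + 0.5133 + 0.4715 + 0.5299
  = 2.2046 bits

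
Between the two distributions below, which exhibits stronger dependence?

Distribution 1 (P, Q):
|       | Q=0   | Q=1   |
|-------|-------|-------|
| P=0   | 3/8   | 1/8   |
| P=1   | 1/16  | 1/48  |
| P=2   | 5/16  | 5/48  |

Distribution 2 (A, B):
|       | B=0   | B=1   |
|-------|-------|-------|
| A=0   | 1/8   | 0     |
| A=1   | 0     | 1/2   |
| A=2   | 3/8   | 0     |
Distribution 1 (P, Q):
Marginal P(P) (row sums):
  P(P=0) = 3/8 + 1/8 = 1/2
  P(P=1) = 1/16 + 1/48 = 1/12
  P(P=2) = 5/16 + 5/48 = 5/12
Marginal P(Q) (column sums):
  P(Q=0) = 3/8 + 1/16 + 5/16 = 3/4
  P(Q=1) = 1/8 + 1/48 + 5/48 = 1/4

H(P) = -[(1/2)·log₂(1/2) + (1/12)·log₂(1/12) + (5/12)·log₂(5/12)]
  = 0.5000 + 0.2987 + 0.5263
  = 1.3250 bits
H(Q) = -[(3/4)·log₂(3/4) + (1/4)·log₂(1/4)]
  = 0.3113 + 0.5000
  = 0.8113 bits
H(P,Q) = -[(3/8)·log₂(3/8) + (1/8)·log₂(1/8) + (1/16)·log₂(1/16) + (1/48)·log₂(1/48) + (5/16)·log₂(5/16) + (5/48)·log₂(5/48)]
  = 0.5306 + 0.3750 + 0.2500 + 0.1164 + 0.5244 + 0.3399
  = 2.1363 bits

I(P;Q) = H(P) + H(Q) - H(P,Q)
  = 1.3250 + 0.8113 - 2.1363
  = 0.0000 bits

Distribution 2 (A, B):
Marginal P(A) (row sums):
  P(A=0) = 1/8 + 0 = 1/8
  P(A=1) = 0 + 1/2 = 1/2
  P(A=2) = 3/8 + 0 = 3/8
Marginal P(B) (column sums):
  P(B=0) = 1/8 + 0 + 3/8 = 1/2
  P(B=1) = 0 + 1/2 + 0 = 1/2

H(A) = -[(1/8)·log₂(1/8) + (1/2)·log₂(1/2) + (3/8)·log₂(3/8)]
  = 0.3750 + 0.5000 + 0.5306
  = 1.4056 bits
H(B) = -[(1/2)·log₂(1/2) + (1/2)·log₂(1/2)]
  = 0.5000 + 0.5000
  = 1.0000 bits
H(A,B) = -[(1/8)·log₂(1/8) + (1/2)·log₂(1/2) + (3/8)·log₂(3/8)]
  = 0.3750 + 0.5000 + 0.5306
  = 1.4056 bits

I(A;B) = H(A) + H(B) - H(A,B)
  = 1.4056 + 1.0000 - 1.4056
  = 1.0000 bits

I(A;B) = 1.0000 bits > I(P;Q) = 0.0000 bits, so (A, B) has the higher mutual information (stronger dependence).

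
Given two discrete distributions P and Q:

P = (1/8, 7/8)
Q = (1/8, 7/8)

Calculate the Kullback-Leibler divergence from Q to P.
D(P||Q) = Σ P(i) log₂(P(i)/Q(i))
  i=0: (1/8) × log₂((1/8)/(1/8)) = (1/8) × log₂(1) = 0.0000
  i=1: (7/8) × log₂((7/8)/(7/8)) = (7/8) × log₂(1) = 0.0000
D(P||Q) = 0.0000 + 0.0000
  = 0.0000 bits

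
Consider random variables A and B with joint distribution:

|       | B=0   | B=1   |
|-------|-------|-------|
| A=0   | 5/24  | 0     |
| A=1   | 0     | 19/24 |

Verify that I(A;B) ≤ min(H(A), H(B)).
Marginal P(A) (row sums):
  P(A=0) = 5/24 + 0 = 5/24
  P(A=1) = 0 + 19/24 = 19/24
Marginal P(B) (column sums):
  P(B=0) = 5/24 + 0 = 5/24
  P(B=1) = 0 + 19/24 = 19/24

H(A) = -[(5/24)·log₂(5/24) + (19/24)·log₂(19/24)]
  = 0.4715 + 0.2668
  = 0.7383 bits
H(B) = -[(5/24)·log₂(5/24) + (19/24)·log₂(19/24)]
  = 0.4715 + 0.2668
  = 0.7383 bits
H(A,B) = -[(5/24)·log₂(5/24) + (19/24)·log₂(19/24)]
  = 0.4715 + 0.2668
  = 0.7383 bits

I(A;B) = H(A) + H(B) - H(A,B)
  = 0.7383 + 0.7383 - 0.7383
  = 0.7383 bits

min(H(A), H(B)) = min(0.7383, 0.7383) = 0.7383 bits
Since 0.7383 ≤ 0.7383, the bound is satisfied ✓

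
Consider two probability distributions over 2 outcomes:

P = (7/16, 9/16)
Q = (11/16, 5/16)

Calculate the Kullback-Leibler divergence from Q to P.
D(P||Q) = Σ P(i) log₂(P(i)/Q(i))
  i=0: (7/16) × log₂((7/16)/(11/16)) = (7/16) × log₂(7/11) = -0.2853
  i=1: (9/16) × log₂((9/16)/(5/16)) = (9/16) × log₂(9/5) = 0.4770
D(P||Q) = -0.2853 + 0.4770
  = 0.1917 bits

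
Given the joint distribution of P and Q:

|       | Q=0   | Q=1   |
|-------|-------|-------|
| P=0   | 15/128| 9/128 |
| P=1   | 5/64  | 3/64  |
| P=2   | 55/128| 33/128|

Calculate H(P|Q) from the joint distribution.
Marginal P(Q) (column sums):
  P(Q=0) = 15/128 + 5/64 + 55/128 = 5/8
  P(Q=1) = 9/128 + 3/64 + 33/128 = 3/8

H(P|Q) = -Σ P(P,Q)·log₂ P(P|Q), where P(P|Q) = P(P,Q) / P(Q)
  (P=0,Q=0): P(P|Q) = (15/128)/(5/8) = 3/16;  -(15/128)·log₂(3/16) = 0.2830
  (P=0,Q=1): P(P|Q) = (9/128)/(3/8) = 3/16;  -(9/128)·log₂(3/16) = 0.1698
  (P=1,Q=0): P(P|Q) = (5/64)/(5/8) = 1/8;  -(5/64)·log₂(1/8) = 0.2344
  (P=1,Q=1): P(P|Q) = (3/64)/(3/8) = 1/8;  -(3/64)·log₂(1/8) = 0.1406
  (P=2,Q=0): P(P|Q) = (55/128)/(5/8) = 11/16;  -(55/128)·log₂(11/16) = 0.2323
  (P=2,Q=1): P(P|Q) = (33/128)/(3/8) = 11/16;  -(33/128)·log₂(11/16) = 0.1394
H(P|Q) = 0.2830 + 0.1698 + 0.2344 + 0.1406 + 0.2323 + 0.1394
  = 1.1995 bits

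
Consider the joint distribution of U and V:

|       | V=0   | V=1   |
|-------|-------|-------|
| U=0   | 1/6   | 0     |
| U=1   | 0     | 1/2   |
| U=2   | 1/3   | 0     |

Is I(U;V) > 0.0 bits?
Marginal P(U) (row sums):
  P(U=0) = 1/6 + 0 = 1/6
  P(U=1) = 0 + 1/2 = 1/2
  P(U=2) = 1/3 + 0 = 1/3
Marginal P(V) (column sums):
  P(V=0) = 1/6 + 0 + 1/3 = 1/2
  P(V=1) = 0 + 1/2 + 0 = 1/2

H(U) = -[(1/6)·log₂(1/6) + (1/2)·log₂(1/2) + (1/3)·log₂(1/3)]
  = 0.4308 + 0.5000 + 0.5283
  = 1.4591 bits
H(V) = -[(1/2)·log₂(1/2) + (1/2)·log₂(1/2)]
  = 0.5000 + 0.5000
  = 1.0000 bits
H(U,V) = -[(1/6)·log₂(1/6) + (1/2)·log₂(1/2) + (1/3)·log₂(1/3)]
  = 0.4308 + 0.5000 + 0.5283
  = 1.4591 bits

I(U;V) = H(U) + H(V) - H(U,V)
  = 1.4591 + 1.0000 - 1.4591
  = 1.0000 bits

Yes. I(U;V) = 1.0000 bits, which is > 0.0 bits.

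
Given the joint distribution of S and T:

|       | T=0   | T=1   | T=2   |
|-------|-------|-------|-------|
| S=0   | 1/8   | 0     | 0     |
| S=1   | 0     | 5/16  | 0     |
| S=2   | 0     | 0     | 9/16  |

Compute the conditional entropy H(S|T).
Marginal P(T) (column sums):
  P(T=0) = 1/8 + 0 + 0 = 1/8
  P(T=1) = 0 + 5/16 + 0 = 5/16
  P(T=2) = 0 + 0 + 9/16 = 9/16

H(S|T) = -Σ P(S,T)·log₂ P(S|T), where P(S|T) = P(S,T) / P(T)
  (cells with P(S,T) = 0 contribute 0)
  (S=0,T=0): P(S|T) = (1/8)/(1/8) = 1;  -(1/8)·log₂(1) = 0.0000
  (S=1,T=1): P(S|T) = (5/16)/(5/16) = 1;  -(5/16)·log₂(1) = 0.0000
  (S=2,T=2): P(S|T) = (9/16)/(9/16) = 1;  -(9/16)·log₂(1) = 0.0000
H(S|T) = 0.0000 + 0.0000 + 0.0000
  = 0.0000 bits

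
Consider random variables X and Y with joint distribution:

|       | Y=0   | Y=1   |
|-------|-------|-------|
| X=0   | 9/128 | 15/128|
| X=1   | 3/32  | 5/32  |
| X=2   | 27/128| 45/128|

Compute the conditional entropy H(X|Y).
Marginal P(Y) (column sums):
  P(Y=0) = 9/128 + 3/32 + 27/128 = 3/8
  P(Y=1) = 15/128 + 5/32 + 45/128 = 5/8

H(X|Y) = -Σ P(X,Y)·log₂ P(X|Y), where P(X|Y) = P(X,Y) / P(Y)
  (X=0,Y=0): P(X|Y) = (9/128)/(3/8) = 3/16;  -(9/128)·log₂(3/16) = 0.1698
  (X=0,Y=1): P(X|Y) = (15/128)/(5/8) = 3/16;  -(15/128)·log₂(3/16) = 0.2830
  (X=1,Y=0): P(X|Y) = (3/32)/(3/8) = 1/4;  -(3/32)·log₂(1/4) = 0.1875
  (X=1,Y=1): P(X|Y) = (5/32)/(5/8) = 1/4;  -(5/32)·log₂(1/4) = 0.3125
  (X=2,Y=0): P(X|Y) = (27/128)/(3/8) = 9/16;  -(27/128)·log₂(9/16) = 0.1751
  (X=2,Y=1): P(X|Y) = (45/128)/(5/8) = 9/16;  -(45/128)·log₂(9/16) = 0.2918
H(X|Y) = 0.1698 + 0.2830 + 0.1875 + 0.3125 + 0.1751 + 0.2918
  = 1.4197 bits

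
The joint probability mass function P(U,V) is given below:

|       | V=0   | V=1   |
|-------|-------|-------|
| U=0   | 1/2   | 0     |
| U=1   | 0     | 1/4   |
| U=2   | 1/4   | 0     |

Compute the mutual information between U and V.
Marginal P(U) (row sums):
  P(U=0) = 1/2 + 0 = 1/2
  P(U=1) = 0 + 1/4 = 1/4
  P(U=2) = 1/4 + 0 = 1/4
Marginal P(V) (column sums):
  P(V=0) = 1/2 + 0 + 1/4 = 3/4
  P(V=1) = 0 + 1/4 + 0 = 1/4

H(U) = -[(1/2)·log₂(1/2) + (1/4)·log₂(1/4) + (1/4)·log₂(1/4)]
  = 0.5000 + 0.5000 + 0.5000
  = 1.5000 bits
H(V) = -[(3/4)·log₂(3/4) + (1/4)·log₂(1/4)]
  = 0.3113 + 0.5000
  = 0.8113 bits
H(U,V) = -[(1/2)·log₂(1/2) + (1/4)·log₂(1/4) + (1/4)·log₂(1/4)]
  = 0.5000 + 0.5000 + 0.5000
  = 1.5000 bits

I(U;V) = H(U) + H(V) - H(U,V)
  = 1.5000 + 0.8113 - 1.5000
  = 0.8113 bits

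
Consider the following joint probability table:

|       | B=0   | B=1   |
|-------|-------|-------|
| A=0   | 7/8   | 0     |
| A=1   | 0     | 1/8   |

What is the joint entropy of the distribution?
H(A,B) = -Σ P(A,B) log₂ P(A,B), summed over the non-zero cells:
H(A,B) = -[(7/8)·log₂(7/8) + (1/8)·log₂(1/8)]
  = 0.1686 + 0.3750
  = 0.5436 bits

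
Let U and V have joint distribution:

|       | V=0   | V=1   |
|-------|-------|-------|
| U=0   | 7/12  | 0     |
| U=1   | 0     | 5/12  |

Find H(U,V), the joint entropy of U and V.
H(U,V) = -Σ P(U,V) log₂ P(U,V), summed over the non-zero cells:
H(U,V) = -[(7/12)·log₂(7/12) + (5/12)·log₂(5/12)]
  = 0.4536 + 0.5263
  = 0.9799 bits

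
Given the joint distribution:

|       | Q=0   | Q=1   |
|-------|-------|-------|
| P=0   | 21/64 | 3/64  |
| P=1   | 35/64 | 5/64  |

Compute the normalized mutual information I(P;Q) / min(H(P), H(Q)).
Marginal P(P) (row sums):
  P(P=0) = 21/64 + 3/64 = 3/8
  P(P=1) = 35/64 + 5/64 = 5/8
Marginal P(Q) (column sums):
  P(Q=0) = 21/64 + 35/64 = 7/8
  P(Q=1) = 3/64 + 5/64 = 1/8

H(P) = -[(3/8)·log₂(3/8) + (5/8)·log₂(5/8)]
  = 0.5306 + 0.4238
  = 0.9544 bits
H(Q) = -[(7/8)·log₂(7/8) + (1/8)·log₂(1/8)]
  = 0.1686 + 0.3750
  = 0.5436 bits
H(P,Q) = -[(21/64)·log₂(21/64) + (3/64)·log₂(3/64) + (35/64)·log₂(35/64) + (5/64)·log₂(5/64)]
  = 0.5275 + 0.2070 + 0.4762 + 0.2873
  = 1.4980 bits

I(P;Q) = H(P) + H(Q) - H(P,Q)
  = 0.9544 + 0.5436 - 1.4980
  = 0.0000 bits

min(H(P), H(Q)) = min(0.9544, 0.5436) = 0.5436 bits
Normalized MI = 0.0000 / 0.5436 = 0.0000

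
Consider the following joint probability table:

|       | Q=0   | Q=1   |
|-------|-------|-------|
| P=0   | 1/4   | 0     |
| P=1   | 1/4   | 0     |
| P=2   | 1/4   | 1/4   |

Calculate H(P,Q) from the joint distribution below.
H(P,Q) = -Σ P(P,Q) log₂ P(P,Q), summed over the non-zero cells:
H(P,Q) = -[(1/4)·log₂(1/4) + (1/4)·log₂(1/4) + (1/4)·log₂(1/4) + (1/4)·log₂(1/4)]
  = 0.5000 + 0.5000 + 0.5000 + 0.5000
  = 2.0000 bits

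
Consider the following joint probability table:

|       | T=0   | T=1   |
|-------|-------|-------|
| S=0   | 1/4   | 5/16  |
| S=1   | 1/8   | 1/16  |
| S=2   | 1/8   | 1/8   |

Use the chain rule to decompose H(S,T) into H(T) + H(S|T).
By the chain rule: H(S,T) = H(T) + H(S|T)

Marginal P(T) (column sums):
  P(T=0) = 1/4 + 1/8 + 1/8 = 1/2
  P(T=1) = 5/16 + 1/16 + 1/8 = 1/2
H(T) = -[(1/2)·log₂(1/2) + (1/2)·log₂(1/2)]
  = 0.5000 + 0.5000
  = 1.0000 bits
H(S|T) = -Σ P(S,T)·log₂ P(S|T), where P(S|T) = P(S,T) / P(T)
  (S=0,T=0): P(S|T) = (1/4)/(1/2) = 1/2;  -(1/4)·log₂(1/2) = 0.2500
  (S=0,T=1): P(S|T) = (5/16)/(1/2) = 5/8;  -(5/16)·log₂(5/8) = 0.2119
  (S=1,T=0): P(S|T) = (1/8)/(1/2) = 1/4;  -(1/8)·log₂(1/4) = 0.2500
  (S=1,T=1): P(S|T) = (1/16)/(1/2) = 1/8;  -(1/16)·log₂(1/8) = 0.1875
  (S=2,T=0): P(S|T) = (1/8)/(1/2) = 1/4;  -(1/8)·log₂(1/4) = 0.2500
  (S=2,T=1): P(S|T) = (1/8)/(1/2) = 1/4;  -(1/8)·log₂(1/4) = 0.2500
H(S|T) = 0.2500 + 0.2119 + 0.2500 + 0.1875 + 0.2500 + 0.2500
  = 1.3994 bits

H(S,T) = H(T) + H(S|T) = 1.0000 + 1.3994 = 2.3994 bits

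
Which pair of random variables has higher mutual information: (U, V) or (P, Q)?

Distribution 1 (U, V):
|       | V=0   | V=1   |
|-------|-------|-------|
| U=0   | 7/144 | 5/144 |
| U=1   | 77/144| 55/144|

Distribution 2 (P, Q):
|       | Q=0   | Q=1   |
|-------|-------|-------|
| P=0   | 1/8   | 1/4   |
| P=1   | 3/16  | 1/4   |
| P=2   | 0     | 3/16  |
Distribution 1 (U, V):
Marginal P(U) (row sums):
  P(U=0) = 7/144 + 5/144 = 1/12
  P(U=1) = 77/144 + 55/144 = 11/12
Marginal P(V) (column sums):
  P(V=0) = 7/144 + 77/144 = 7/12
  P(V=1) = 5/144 + 55/144 = 5/12

H(U) = -[(1/12)·log₂(1/12) + (11/12)·log₂(11/12)]
  = 0.2987 + 0.1151
  = 0.4138 bits
H(V) = -[(7/12)·log₂(7/12) + (5/12)·log₂(5/12)]
  = 0.4536 + 0.5263
  = 0.9799 bits
H(U,V) = -[(7/144)·log₂(7/144) + (5/144)·log₂(5/144) + (77/144)·log₂(77/144) + (55/144)·log₂(55/144)]
  = 0.2121 + 0.1683 + 0.4829 + 0.5304
  = 1.3937 bits

I(U;V) = H(U) + H(V) - H(U,V)
  = 0.4138 + 0.9799 - 1.3937
  = 0.0000 bits

Distribution 2 (P, Q):
Marginal P(P) (row sums):
  P(P=0) = 1/8 + 1/4 = 3/8
  P(P=1) = 3/16 + 1/4 = 7/16
  P(P=2) = 0 + 3/16 = 3/16
Marginal P(Q) (column sums):
  P(Q=0) = 1/8 + 3/16 + 0 = 5/16
  P(Q=1) = 1/4 + 1/4 + 3/16 = 11/16

H(P) = -[(3/8)·log₂(3/8) + (7/16)·log₂(7/16) + (3/16)·log₂(3/16)]
  = 0.5306 + 0.5218 + 0.4528
  = 1.5052 bits
H(Q) = -[(5/16)·log₂(5/16) + (11/16)·log₂(11/16)]
  = 0.5244 + 0.3716
  = 0.8960 bits
H(P,Q) = -[(1/8)·log₂(1/8) + (1/4)·log₂(1/4) + (3/16)·log₂(3/16) + (1/4)·log₂(1/4) + (3/16)·log₂(3/16)]
  = 0.3750 + 0.5000 + 0.4528 + 0.5000 + 0.4528
  = 2.2806 bits

I(P;Q) = H(P) + H(Q) - H(P,Q)
  = 1.5052 + 0.8960 - 2.2806
  = 0.1206 bits

I(P;Q) = 0.1206 bits > I(U;V) = 0.0000 bits, so (P, Q) has the higher mutual information (stronger dependence).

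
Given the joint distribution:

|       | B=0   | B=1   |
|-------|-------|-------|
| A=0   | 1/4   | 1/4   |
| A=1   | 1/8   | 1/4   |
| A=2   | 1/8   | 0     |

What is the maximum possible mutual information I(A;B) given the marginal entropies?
The upper bound on mutual information is I(A;B) ≤ min(H(A), H(B)).

Marginal P(A) (row sums):
  P(A=0) = 1/4 + 1/4 = 1/2
  P(A=1) = 1/8 + 1/4 = 3/8
  P(A=2) = 1/8 + 0 = 1/8
Marginal P(B) (column sums):
  P(B=0) = 1/4 + 1/8 + 1/8 = 1/2
  P(B=1) = 1/4 + 1/4 + 0 = 1/2

H(A) = -[(1/2)·log₂(1/2) + (3/8)·log₂(3/8) + (1/8)·log₂(1/8)]
  = 0.5000 + 0.5306 + 0.3750
  = 1.4056 bits
H(B) = -[(1/2)·log₂(1/2) + (1/2)·log₂(1/2)]
  = 0.5000 + 0.5000
  = 1.0000 bits

Maximum possible I(A;B) = min(1.4056, 1.0000) = 1.0000 bits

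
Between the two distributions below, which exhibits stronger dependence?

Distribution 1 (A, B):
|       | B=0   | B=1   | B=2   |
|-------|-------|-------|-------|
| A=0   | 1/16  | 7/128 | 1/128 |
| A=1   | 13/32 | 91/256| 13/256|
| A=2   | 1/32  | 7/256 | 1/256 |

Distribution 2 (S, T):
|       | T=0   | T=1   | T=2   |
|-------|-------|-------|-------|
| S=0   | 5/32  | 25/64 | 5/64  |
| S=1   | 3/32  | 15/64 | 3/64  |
Distribution 1 (A, B):
Marginal P(A) (row sums):
  P(A=0) = 1/16 + 7/128 + 1/128 = 1/8
  P(A=1) = 13/32 + 91/256 + 13/256 = 13/16
  P(A=2) = 1/32 + 7/256 + 1/256 = 1/16
Marginal P(B) (column sums):
  P(B=0) = 1/16 + 13/32 + 1/32 = 1/2
  P(B=1) = 7/128 + 91/256 + 7/256 = 7/16
  P(B=2) = 1/128 + 13/256 + 1/256 = 1/16

H(A) = -[(1/8)·log₂(1/8) + (13/16)·log₂(13/16) + (1/16)·log₂(1/16)]
  = 0.3750 + 0.2434 + 0.2500
  = 0.8684 bits
H(B) = -[(1/2)·log₂(1/2) + (7/16)·log₂(7/16) + (1/16)·log₂(1/16)]
  = 0.5000 + 0.5218 + 0.2500
  = 1.2718 bits
H(A,B) = -[(1/16)·log₂(1/16) + (7/128)·log₂(7/128) + (1/128)·log₂(1/128) + (13/32)·log₂(13/32) + (91/256)·log₂(91/256) + (13/256)·log₂(13/256) + (1/32)·log₂(1/32) + (7/256)·log₂(7/256) + (1/256)·log₂(1/256)]
  = 0.2500 + 0.2293 + 0.0547 + 0.5279 + 0.5304 + 0.2183 + 0.1563 + 0.1420 + 0.0313
  = 2.1402 bits

I(A;B) = H(A) + H(B) - H(A,B)
  = 0.8684 + 1.2718 - 2.1402
  = 0.0000 bits

Distribution 2 (S, T):
Marginal P(S) (row sums):
  P(S=0) = 5/32 + 25/64 + 5/64 = 5/8
  P(S=1) = 3/32 + 15/64 + 3/64 = 3/8
Marginal P(T) (column sums):
  P(T=0) = 5/32 + 3/32 = 1/4
  P(T=1) = 25/64 + 15/64 = 5/8
  P(T=2) = 5/64 + 3/64 = 1/8

H(S) = -[(5/8)·log₂(5/8) + (3/8)·log₂(3/8)]
  = 0.4238 + 0.5306
  = 0.9544 bits
H(T) = -[(1/4)·log₂(1/4) + (5/8)·log₂(5/8) + (1/8)·log₂(1/8)]
  = 0.5000 + 0.4238 + 0.3750
  = 1.2988 bits
H(S,T) = -[(5/32)·log₂(5/32) + (25/64)·log₂(25/64) + (5/64)·log₂(5/64) + (3/32)·log₂(3/32) + (15/64)·log₂(15/64) + (3/64)·log₂(3/64)]
  = 0.4184 + 0.5297 + 0.2873 + 0.3202 + 0.4906 + 0.2070
  = 2.2532 bits

I(S;T) = H(S) + H(T) - H(S,T)
  = 0.9544 + 1.2988 - 2.2532
  = 0.0000 bits

Both joint tables factor as the product of their marginals, so I(A;B) = I(S;T) = 0 bits: neither is larger (both pairs are independent).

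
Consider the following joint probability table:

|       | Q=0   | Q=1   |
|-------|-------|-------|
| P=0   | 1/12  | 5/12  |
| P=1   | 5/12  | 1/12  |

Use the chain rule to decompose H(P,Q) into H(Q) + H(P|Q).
By the chain rule: H(P,Q) = H(Q) + H(P|Q)

Marginal P(Q) (column sums):
  P(Q=0) = 1/12 + 5/12 = 1/2
  P(Q=1) = 5/12 + 1/12 = 1/2
H(Q) = -[(1/2)·log₂(1/2) + (1/2)·log₂(1/2)]
  = 0.5000 + 0.5000
  = 1.0000 bits
H(P|Q) = -Σ P(P,Q)·log₂ P(P|Q), where P(P|Q) = P(P,Q) / P(Q)
  (P=0,Q=0): P(P|Q) = (1/12)/(1/2) = 1/6;  -(1/12)·log₂(1/6) = 0.2154
  (P=0,Q=1): P(P|Q) = (5/12)/(1/2) = 5/6;  -(5/12)·log₂(5/6) = 0.1096
  (P=1,Q=0): P(P|Q) = (5/12)/(1/2) = 5/6;  -(5/12)·log₂(5/6) = 0.1096
  (P=1,Q=1): P(P|Q) = (1/12)/(1/2) = 1/6;  -(1/12)·log₂(1/6) = 0.2154
H(P|Q) = 0.2154 + 0.1096 + 0.1096 + 0.2154
  = 0.6500 bits

H(P,Q) = H(Q) + H(P|Q) = 1.0000 + 0.6500 = 1.6500 bits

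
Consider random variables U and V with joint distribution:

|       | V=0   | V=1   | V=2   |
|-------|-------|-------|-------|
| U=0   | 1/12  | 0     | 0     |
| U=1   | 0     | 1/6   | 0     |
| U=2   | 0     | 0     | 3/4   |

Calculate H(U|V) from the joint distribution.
Marginal P(V) (column sums):
  P(V=0) = 1/12 + 0 + 0 = 1/12
  P(V=1) = 0 + 1/6 + 0 = 1/6
  P(V=2) = 0 + 0 + 3/4 = 3/4

H(U|V) = -Σ P(U,V)·log₂ P(U|V), where P(U|V) = P(U,V) / P(V)
  (cells with P(U,V) = 0 contribute 0)
  (U=0,V=0): P(U|V) = (1/12)/(1/12) = 1;  -(1/12)·log₂(1) = 0.0000
  (U=1,V=1): P(U|V) = (1/6)/(1/6) = 1;  -(1/6)·log₂(1) = 0.0000
  (U=2,V=2): P(U|V) = (3/4)/(3/4) = 1;  -(3/4)·log₂(1) = 0.0000
H(U|V) = 0.0000 + 0.0000 + 0.0000
  = 0.0000 bits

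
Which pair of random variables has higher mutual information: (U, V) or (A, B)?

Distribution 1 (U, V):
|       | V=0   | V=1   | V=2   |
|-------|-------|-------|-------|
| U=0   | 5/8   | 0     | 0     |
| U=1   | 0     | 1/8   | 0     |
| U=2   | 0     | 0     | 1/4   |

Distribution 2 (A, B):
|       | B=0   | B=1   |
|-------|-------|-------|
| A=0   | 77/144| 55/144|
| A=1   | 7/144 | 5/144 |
Distribution 1 (U, V):
Marginal P(U) (row sums):
  P(U=0) = 5/8 + 0 + 0 = 5/8
  P(U=1) = 0 + 1/8 + 0 = 1/8
  P(U=2) = 0 + 0 + 1/4 = 1/4
Marginal P(V) (column sums):
  P(V=0) = 5/8 + 0 + 0 = 5/8
  P(V=1) = 0 + 1/8 + 0 = 1/8
  P(V=2) = 0 + 0 + 1/4 = 1/4

H(U) = -[(5/8)·log₂(5/8) + (1/8)·log₂(1/8) + (1/4)·log₂(1/4)]
  = 0.4238 + 0.3750 + 0.5000
  = 1.2988 bits
H(V) = -[(5/8)·log₂(5/8) + (1/8)·log₂(1/8) + (1/4)·log₂(1/4)]
  = 0.4238 + 0.3750 + 0.5000
  = 1.2988 bits
H(U,V) = -[(5/8)·log₂(5/8) + (1/8)·log₂(1/8) + (1/4)·log₂(1/4)]
  = 0.4238 + 0.3750 + 0.5000
  = 1.2988 bits

I(U;V) = H(U) + H(V) - H(U,V)
  = 1.2988 + 1.2988 - 1.2988
  = 1.2988 bits

Distribution 2 (A, B):
Marginal P(A) (row sums):
  P(A=0) = 77/144 + 55/144 = 11/12
  P(A=1) = 7/144 + 5/144 = 1/12
Marginal P(B) (column sums):
  P(B=0) = 77/144 + 7/144 = 7/12
  P(B=1) = 55/144 + 5/144 = 5/12

H(A) = -[(11/12)·log₂(11/12) + (1/12)·log₂(1/12)]
  = 0.1151 + 0.2987
  = 0.4138 bits
H(B) = -[(7/12)·log₂(7/12) + (5/12)·log₂(5/12)]
  = 0.4536 + 0.5263
  = 0.9799 bits
H(A,B) = -[(77/144)·log₂(77/144) + (55/144)·log₂(55/144) + (7/144)·log₂(7/144) + (5/144)·log₂(5/144)]
  = 0.4829 + 0.5304 + 0.2121 + 0.1683
  = 1.3937 bits

I(A;B) = H(A) + H(B) - H(A,B)
  = 0.4138 + 0.9799 - 1.3937
  = 0.0000 bits

I(U;V) = 1.2988 bits > I(A;B) = 0.0000 bits, so (U, V) has the higher mutual information (stronger dependence).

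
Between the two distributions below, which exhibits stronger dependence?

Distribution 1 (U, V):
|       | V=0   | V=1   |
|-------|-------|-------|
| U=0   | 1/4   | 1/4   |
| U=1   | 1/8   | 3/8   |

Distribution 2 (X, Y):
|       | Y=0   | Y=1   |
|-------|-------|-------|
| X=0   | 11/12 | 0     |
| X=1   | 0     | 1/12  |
Distribution 1 (U, V):
Marginal P(U) (row sums):
  P(U=0) = 1/4 + 1/4 = 1/2
  P(U=1) = 1/8 + 3/8 = 1/2
Marginal P(V) (column sums):
  P(V=0) = 1/4 + 1/8 = 3/8
  P(V=1) = 1/4 + 3/8 = 5/8

H(U) = -[(1/2)·log₂(1/2) + (1/2)·log₂(1/2)]
  = 0.5000 + 0.5000
  = 1.0000 bits
H(V) = -[(3/8)·log₂(3/8) + (5/8)·log₂(5/8)]
  = 0.5306 + 0.4238
  = 0.9544 bits
H(U,V) = -[(1/4)·log₂(1/4) + (1/4)·log₂(1/4) + (1/8)·log₂(1/8) + (3/8)·log₂(3/8)]
  = 0.5000 + 0.5000 + 0.3750 + 0.5306
  = 1.9056 bits

I(U;V) = H(U) + H(V) - H(U,V)
  = 1.0000 + 0.9544 - 1.9056
  = 0.0488 bits

Distribution 2 (X, Y):
Marginal P(X) (row sums):
  P(X=0) = 11/12 + 0 = 11/12
  P(X=1) = 0 + 1/12 = 1/12
Marginal P(Y) (column sums):
  P(Y=0) = 11/12 + 0 = 11/12
  P(Y=1) = 0 + 1/12 = 1/12

H(X) = -[(11/12)·log₂(11/12) + (1/12)·log₂(1/12)]
  = 0.1151 + 0.2987
  = 0.4138 bits
H(Y) = -[(11/12)·log₂(11/12) + (1/12)·log₂(1/12)]
  = 0.1151 + 0.2987
  = 0.4138 bits
H(X,Y) = -[(11/12)·log₂(11/12) + (1/12)·log₂(1/12)]
  = 0.1151 + 0.2987
  = 0.4138 bits

I(X;Y) = H(X) + H(Y) - H(X,Y)
  = 0.4138 + 0.4138 - 0.4138
  = 0.4138 bits

I(X;Y) = 0.4138 bits > I(U;V) = 0.0488 bits, so (X, Y) has the higher mutual information (stronger dependence).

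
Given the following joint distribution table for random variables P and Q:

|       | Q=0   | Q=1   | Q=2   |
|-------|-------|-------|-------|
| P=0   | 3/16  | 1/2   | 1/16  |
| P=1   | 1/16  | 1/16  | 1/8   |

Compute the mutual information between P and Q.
Marginal P(P) (row sums):
  P(P=0) = 3/16 + 1/2 + 1/16 = 3/4
  P(P=1) = 1/16 + 1/16 + 1/8 = 1/4
Marginal P(Q) (column sums):
  P(Q=0) = 3/16 + 1/16 = 1/4
  P(Q=1) = 1/2 + 1/16 = 9/16
  P(Q=2) = 1/16 + 1/8 = 3/16

H(P) = -[(3/4)·log₂(3/4) + (1/4)·log₂(1/4)]
  = 0.3113 + 0.5000
  = 0.8113 bits
H(Q) = -[(1/4)·log₂(1/4) + (9/16)·log₂(9/16) + (3/16)·log₂(3/16)]
  = 0.5000 + 0.4669 + 0.4528
  = 1.4197 bits
H(P,Q) = -[(3/16)·log₂(3/16) + (1/2)·log₂(1/2) + (1/16)·log₂(1/16) + (1/16)·log₂(1/16) + (1/16)·log₂(1/16) + (1/8)·log₂(1/8)]
  = 0.4528 + 0.5000 + 0.2500 + 0.2500 + 0.2500 + 0.3750
  = 2.0778 bits

I(P;Q) = H(P) + H(Q) - H(P,Q)
  = 0.8113 + 1.4197 - 2.0778
  = 0.1532 bits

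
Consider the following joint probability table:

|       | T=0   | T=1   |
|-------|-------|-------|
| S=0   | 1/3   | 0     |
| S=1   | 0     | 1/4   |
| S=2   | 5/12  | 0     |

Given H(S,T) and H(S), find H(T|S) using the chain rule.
From the chain rule: H(S,T) = H(S) + H(T|S)
Therefore: H(T|S) = H(S,T) - H(S)

H(S,T) = -[(1/3)·log₂(1/3) + (1/4)·log₂(1/4) + (5/12)·log₂(5/12)]
  = 0.5283 + 0.5000 + 0.5263
  = 1.5546 bits
Marginal P(S) (row sums):
  P(S=0) = 1/3 + 0 = 1/3
  P(S=1) = 0 + 1/4 = 1/4
  P(S=2) = 5/12 + 0 = 5/12
H(S) = -[(1/3)·log₂(1/3) + (1/4)·log₂(1/4) + (5/12)·log₂(5/12)]
  = 0.5283 + 0.5000 + 0.5263
  = 1.5546 bits

H(T|S) = 1.5546 - 1.5546 = 0.0000 bits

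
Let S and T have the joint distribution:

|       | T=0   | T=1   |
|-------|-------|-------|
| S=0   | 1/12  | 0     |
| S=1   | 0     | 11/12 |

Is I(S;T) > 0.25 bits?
Marginal P(S) (row sums):
  P(S=0) = 1/12 + 0 = 1/12
  P(S=1) = 0 + 11/12 = 11/12
Marginal P(T) (column sums):
  P(T=0) = 1/12 + 0 = 1/12
  P(T=1) = 0 + 11/12 = 11/12

H(S) = -[(1/12)·log₂(1/12) + (11/12)·log₂(11/12)]
  = 0.2987 + 0.1151
  = 0.4138 bits
H(T) = -[(1/12)·log₂(1/12) + (11/12)·log₂(11/12)]
  = 0.2987 + 0.1151
  = 0.4138 bits
H(S,T) = -[(1/12)·log₂(1/12) + (11/12)·log₂(11/12)]
  = 0.2987 + 0.1151
  = 0.4138 bits

I(S;T) = H(S) + H(T) - H(S,T)
  = 0.4138 + 0.4138 - 0.4138
  = 0.4138 bits

Yes. I(S;T) = 0.4138 bits, which is > 0.25 bits.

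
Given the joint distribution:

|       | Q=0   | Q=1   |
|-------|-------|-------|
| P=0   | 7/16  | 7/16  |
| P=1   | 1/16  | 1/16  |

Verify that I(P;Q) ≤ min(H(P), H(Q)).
Marginal P(P) (row sums):
  P(P=0) = 7/16 + 7/16 = 7/8
  P(P=1) = 1/16 + 1/16 = 1/8
Marginal P(Q) (column sums):
  P(Q=0) = 7/16 + 1/16 = 1/2
  P(Q=1) = 7/16 + 1/16 = 1/2

H(P) = -[(7/8)·log₂(7/8) + (1/8)·log₂(1/8)]
  = 0.1686 + 0.3750
  = 0.5436 bits
H(Q) = -[(1/2)·log₂(1/2) + (1/2)·log₂(1/2)]
  = 0.5000 + 0.5000
  = 1.0000 bits
H(P,Q) = -[(7/16)·log₂(7/16) + (7/16)·log₂(7/16) + (1/16)·log₂(1/16) + (1/16)·log₂(1/16)]
  = 0.5218 + 0.5218 + 0.2500 + 0.2500
  = 1.5436 bits

I(P;Q) = H(P) + H(Q) - H(P,Q)
  = 0.5436 + 1.0000 - 1.5436
  = 0.0000 bits

min(H(P), H(Q)) = min(0.5436, 1.0000) = 0.5436 bits
Since 0.0000 ≤ 0.5436, the bound is satisfied ✓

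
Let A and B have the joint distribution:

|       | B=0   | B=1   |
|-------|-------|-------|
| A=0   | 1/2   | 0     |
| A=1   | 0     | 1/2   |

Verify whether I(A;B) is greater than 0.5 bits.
Marginal P(A) (row sums):
  P(A=0) = 1/2 + 0 = 1/2
  P(A=1) = 0 + 1/2 = 1/2
Marginal P(B) (column sums):
  P(B=0) = 1/2 + 0 = 1/2
  P(B=1) = 0 + 1/2 = 1/2

H(A) = -[(1/2)·log₂(1/2) + (1/2)·log₂(1/2)]
  = 0.5000 + 0.5000
  = 1.0000 bits
H(B) = -[(1/2)·log₂(1/2) + (1/2)·log₂(1/2)]
  = 0.5000 + 0.5000
  = 1.0000 bits
H(A,B) = -[(1/2)·log₂(1/2) + (1/2)·log₂(1/2)]
  = 0.5000 + 0.5000
  = 1.0000 bits

I(A;B) = H(A) + H(B) - H(A,B)
  = 1.0000 + 1.0000 - 1.0000
  = 1.0000 bits

Yes. I(A;B) = 1.0000 bits, which is > 0.5 bits.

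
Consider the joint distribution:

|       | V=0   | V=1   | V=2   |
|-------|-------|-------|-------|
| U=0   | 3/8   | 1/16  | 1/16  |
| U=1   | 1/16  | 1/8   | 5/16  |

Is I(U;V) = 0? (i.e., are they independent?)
Marginal P(U) (row sums):
  P(U=0) = 3/8 + 1/16 + 1/16 = 1/2
  P(U=1) = 1/16 + 1/8 + 5/16 = 1/2
Marginal P(V) (column sums):
  P(V=0) = 3/8 + 1/16 = 7/16
  P(V=1) = 1/16 + 1/8 = 3/16
  P(V=2) = 1/16 + 5/16 = 3/8

U and V are independent iff P(U=i,V=j) = P(U=i)·P(V=j) for every cell.
  P(U=0)·P(V=0) = 1/2 × 7/16 = 7/32, but P(U=0,V=0) = 3/8 ✗

No, U and V are not independent. Quantitatively, I(U;V) > 0:

H(U) = -[(1/2)·log₂(1/2) + (1/2)·log₂(1/2)]
  = 0.5000 + 0.5000
  = 1.0000 bits
H(V) = -[(7/16)·log₂(7/16) + (3/16)·log₂(3/16) + (3/8)·log₂(3/8)]
  = 0.5218 + 0.4528 + 0.5306
  = 1.5052 bits
H(U,V) = -[(3/8)·log₂(3/8) + (1/16)·log₂(1/16) + (1/16)·log₂(1/16) + (1/16)·log₂(1/16) + (1/8)·log₂(1/8) + (5/16)·log₂(5/16)]
  = 0.5306 + 0.2500 + 0.2500 + 0.2500 + 0.3750 + 0.5244
  = 2.1800 bits
I(U;V) = H(U) + H(V) - H(U,V) = 1.0000 + 1.5052 - 2.1800 = 0.3252 bits > 0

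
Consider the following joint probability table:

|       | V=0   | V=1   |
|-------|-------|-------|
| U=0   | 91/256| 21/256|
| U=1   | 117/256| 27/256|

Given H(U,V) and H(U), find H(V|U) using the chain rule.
From the chain rule: H(U,V) = H(U) + H(V|U)
Therefore: H(V|U) = H(U,V) - H(U)

H(U,V) = -[(91/256)·log₂(91/256) + (21/256)·log₂(21/256) + (117/256)·log₂(117/256) + (27/256)·log₂(27/256)]
  = 0.5304 + 0.2959 + 0.5163 + 0.3423
  = 1.6849 bits
Marginal P(U) (row sums):
  P(U=0) = 91/256 + 21/256 = 7/16
  P(U=1) = 117/256 + 27/256 = 9/16
H(U) = -[(7/16)·log₂(7/16) + (9/16)·log₂(9/16)]
  = 0.5218 + 0.4669
  = 0.9887 bits

H(V|U) = 1.6849 - 0.9887 = 0.6962 bits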